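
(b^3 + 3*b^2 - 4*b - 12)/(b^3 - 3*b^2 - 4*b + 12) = (b + 3)/(b - 3)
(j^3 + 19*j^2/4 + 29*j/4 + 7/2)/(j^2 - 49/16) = 4*(j^2 + 3*j + 2)/(4*j - 7)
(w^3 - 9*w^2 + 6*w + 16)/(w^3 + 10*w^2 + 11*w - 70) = (w^2 - 7*w - 8)/(w^2 + 12*w + 35)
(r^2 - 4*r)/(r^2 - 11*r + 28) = r/(r - 7)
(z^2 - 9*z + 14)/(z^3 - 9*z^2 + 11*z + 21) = (z - 2)/(z^2 - 2*z - 3)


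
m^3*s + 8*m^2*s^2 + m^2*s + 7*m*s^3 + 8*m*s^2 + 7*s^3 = (m + s)*(m + 7*s)*(m*s + s)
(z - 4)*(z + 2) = z^2 - 2*z - 8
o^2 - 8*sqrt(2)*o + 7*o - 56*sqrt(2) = (o + 7)*(o - 8*sqrt(2))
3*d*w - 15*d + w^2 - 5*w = (3*d + w)*(w - 5)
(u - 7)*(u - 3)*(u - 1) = u^3 - 11*u^2 + 31*u - 21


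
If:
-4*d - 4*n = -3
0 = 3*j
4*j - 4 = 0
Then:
No Solution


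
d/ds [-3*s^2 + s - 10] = 1 - 6*s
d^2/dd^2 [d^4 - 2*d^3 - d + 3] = 12*d*(d - 1)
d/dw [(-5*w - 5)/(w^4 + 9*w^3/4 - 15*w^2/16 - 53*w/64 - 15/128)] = 640*(96*w^3 + 248*w^2 + 124*w - 91)/(4096*w^7 + 17408*w^6 + 8704*w^5 - 26240*w^4 - 6064*w^3 + 5716*w^2 + 2280*w + 225)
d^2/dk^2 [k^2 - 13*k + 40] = 2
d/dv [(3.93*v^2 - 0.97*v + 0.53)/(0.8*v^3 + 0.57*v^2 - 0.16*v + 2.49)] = (-3.144*v^4 + 1.552*v^3 - 1.3479*v^2 + 18.9672*v - 2.3305)/(0.64*v^6 + 0.912*v^5 + 0.0689*v^4 + 3.8016*v^3 + 2.8642*v^2 - 0.7968*v + 6.2001)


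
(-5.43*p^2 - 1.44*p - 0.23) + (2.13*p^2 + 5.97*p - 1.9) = -3.3*p^2 + 4.53*p - 2.13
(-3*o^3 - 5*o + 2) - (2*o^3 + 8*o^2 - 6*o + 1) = -5*o^3 - 8*o^2 + o + 1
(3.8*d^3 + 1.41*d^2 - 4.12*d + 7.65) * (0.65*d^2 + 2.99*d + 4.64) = 2.47*d^5 + 12.2785*d^4 + 19.1699*d^3 - 0.803900000000002*d^2 + 3.75670000000001*d + 35.496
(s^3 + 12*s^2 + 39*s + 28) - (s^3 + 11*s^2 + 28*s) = s^2 + 11*s + 28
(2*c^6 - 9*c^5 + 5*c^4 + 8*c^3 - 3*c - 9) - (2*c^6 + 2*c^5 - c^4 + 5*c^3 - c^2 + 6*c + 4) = -11*c^5 + 6*c^4 + 3*c^3 + c^2 - 9*c - 13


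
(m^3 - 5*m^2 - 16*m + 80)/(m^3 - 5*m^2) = 1 - 16/m^2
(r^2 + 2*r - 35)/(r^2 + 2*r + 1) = (r^2 + 2*r - 35)/(r^2 + 2*r + 1)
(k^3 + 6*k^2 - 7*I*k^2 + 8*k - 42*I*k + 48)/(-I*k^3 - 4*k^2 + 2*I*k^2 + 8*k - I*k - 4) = (I*k^3 + k^2*(7 + 6*I) + k*(42 + 8*I) + 48*I)/(k^3 + k^2*(-2 - 4*I) + k*(1 + 8*I) - 4*I)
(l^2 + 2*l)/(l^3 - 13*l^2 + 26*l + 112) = l/(l^2 - 15*l + 56)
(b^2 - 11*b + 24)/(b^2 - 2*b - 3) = (b - 8)/(b + 1)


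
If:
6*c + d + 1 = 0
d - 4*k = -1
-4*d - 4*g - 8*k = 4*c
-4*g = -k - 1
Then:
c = -6/67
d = -31/67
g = 19/67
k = 9/67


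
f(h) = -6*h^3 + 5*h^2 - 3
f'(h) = -18*h^2 + 10*h = 2*h*(5 - 9*h)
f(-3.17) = 238.37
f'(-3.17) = -212.58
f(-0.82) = 3.67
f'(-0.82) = -20.30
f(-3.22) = 249.16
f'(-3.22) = -218.83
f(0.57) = -2.49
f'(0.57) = -0.15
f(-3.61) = 344.44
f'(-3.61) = -270.68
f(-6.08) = 1530.37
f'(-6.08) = -726.20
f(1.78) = -21.00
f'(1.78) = -39.23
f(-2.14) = 78.70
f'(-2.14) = -103.83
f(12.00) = -9651.00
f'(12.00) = -2472.00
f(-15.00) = 21372.00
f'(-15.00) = -4200.00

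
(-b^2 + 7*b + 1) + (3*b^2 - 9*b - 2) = 2*b^2 - 2*b - 1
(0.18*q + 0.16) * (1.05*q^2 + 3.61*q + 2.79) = 0.189*q^3 + 0.8178*q^2 + 1.0798*q + 0.4464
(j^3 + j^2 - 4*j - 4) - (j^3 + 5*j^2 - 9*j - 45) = -4*j^2 + 5*j + 41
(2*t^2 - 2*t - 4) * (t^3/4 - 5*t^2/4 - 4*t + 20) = t^5/2 - 3*t^4 - 13*t^3/2 + 53*t^2 - 24*t - 80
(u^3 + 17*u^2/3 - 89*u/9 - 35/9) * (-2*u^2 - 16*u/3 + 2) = -2*u^5 - 50*u^4/3 - 76*u^3/9 + 1940*u^2/27 + 26*u/27 - 70/9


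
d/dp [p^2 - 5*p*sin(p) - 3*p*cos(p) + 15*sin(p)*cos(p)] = 3*p*sin(p) - 5*p*cos(p) + 2*p - 5*sin(p) - 3*cos(p) + 15*cos(2*p)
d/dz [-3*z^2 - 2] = -6*z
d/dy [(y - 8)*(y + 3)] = 2*y - 5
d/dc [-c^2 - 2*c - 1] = -2*c - 2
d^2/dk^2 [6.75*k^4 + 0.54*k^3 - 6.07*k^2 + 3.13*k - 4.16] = 81.0*k^2 + 3.24*k - 12.14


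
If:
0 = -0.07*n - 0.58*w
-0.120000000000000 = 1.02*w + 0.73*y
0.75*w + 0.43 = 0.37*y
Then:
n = 3.21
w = -0.39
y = 0.38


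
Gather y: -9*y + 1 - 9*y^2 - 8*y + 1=-9*y^2 - 17*y + 2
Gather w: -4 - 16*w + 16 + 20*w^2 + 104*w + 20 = 20*w^2 + 88*w + 32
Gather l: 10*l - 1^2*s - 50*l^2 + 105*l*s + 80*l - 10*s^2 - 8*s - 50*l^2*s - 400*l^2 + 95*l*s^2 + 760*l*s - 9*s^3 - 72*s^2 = l^2*(-50*s - 450) + l*(95*s^2 + 865*s + 90) - 9*s^3 - 82*s^2 - 9*s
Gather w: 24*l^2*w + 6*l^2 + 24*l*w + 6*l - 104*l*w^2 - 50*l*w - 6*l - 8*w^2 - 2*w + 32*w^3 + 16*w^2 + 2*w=6*l^2 + 32*w^3 + w^2*(8 - 104*l) + w*(24*l^2 - 26*l)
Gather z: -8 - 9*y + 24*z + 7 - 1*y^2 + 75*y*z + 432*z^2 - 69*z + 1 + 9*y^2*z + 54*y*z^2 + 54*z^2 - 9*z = -y^2 - 9*y + z^2*(54*y + 486) + z*(9*y^2 + 75*y - 54)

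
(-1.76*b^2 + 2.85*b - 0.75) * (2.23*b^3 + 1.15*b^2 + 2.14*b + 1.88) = -3.9248*b^5 + 4.3315*b^4 - 2.1614*b^3 + 1.9277*b^2 + 3.753*b - 1.41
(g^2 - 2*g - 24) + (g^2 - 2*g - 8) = 2*g^2 - 4*g - 32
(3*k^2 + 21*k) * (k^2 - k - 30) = 3*k^4 + 18*k^3 - 111*k^2 - 630*k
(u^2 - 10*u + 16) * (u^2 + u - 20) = u^4 - 9*u^3 - 14*u^2 + 216*u - 320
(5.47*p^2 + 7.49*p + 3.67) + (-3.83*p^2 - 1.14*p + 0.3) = 1.64*p^2 + 6.35*p + 3.97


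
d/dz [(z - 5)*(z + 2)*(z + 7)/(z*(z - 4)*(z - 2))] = 2*(-5*z^4 + 39*z^3 + 28*z^2 - 420*z + 280)/(z^2*(z^4 - 12*z^3 + 52*z^2 - 96*z + 64))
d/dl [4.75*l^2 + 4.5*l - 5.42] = 9.5*l + 4.5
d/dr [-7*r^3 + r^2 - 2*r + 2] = -21*r^2 + 2*r - 2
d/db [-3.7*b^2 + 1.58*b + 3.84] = 1.58 - 7.4*b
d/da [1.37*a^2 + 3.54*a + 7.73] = 2.74*a + 3.54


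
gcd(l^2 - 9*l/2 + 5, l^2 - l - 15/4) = l - 5/2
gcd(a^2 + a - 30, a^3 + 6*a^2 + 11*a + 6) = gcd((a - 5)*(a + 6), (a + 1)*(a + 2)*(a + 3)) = 1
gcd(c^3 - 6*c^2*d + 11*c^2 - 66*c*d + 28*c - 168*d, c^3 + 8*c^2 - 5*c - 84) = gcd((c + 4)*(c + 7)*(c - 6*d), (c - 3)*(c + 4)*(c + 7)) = c^2 + 11*c + 28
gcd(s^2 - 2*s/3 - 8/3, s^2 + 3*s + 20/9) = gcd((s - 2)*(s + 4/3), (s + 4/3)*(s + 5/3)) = s + 4/3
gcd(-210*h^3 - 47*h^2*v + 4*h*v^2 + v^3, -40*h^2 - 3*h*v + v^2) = 5*h + v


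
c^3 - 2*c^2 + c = c*(c - 1)^2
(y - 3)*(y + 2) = y^2 - y - 6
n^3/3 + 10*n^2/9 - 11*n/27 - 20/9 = (n/3 + 1)*(n - 4/3)*(n + 5/3)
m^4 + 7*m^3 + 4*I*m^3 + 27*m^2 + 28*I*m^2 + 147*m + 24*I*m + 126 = (m + 1)*(m + 6)*(m - 3*I)*(m + 7*I)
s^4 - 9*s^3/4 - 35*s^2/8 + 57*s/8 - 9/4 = (s - 3)*(s - 3/4)*(s - 1/2)*(s + 2)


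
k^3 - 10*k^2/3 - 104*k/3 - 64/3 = (k - 8)*(k + 2/3)*(k + 4)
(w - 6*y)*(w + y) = w^2 - 5*w*y - 6*y^2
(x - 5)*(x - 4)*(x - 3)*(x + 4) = x^4 - 8*x^3 - x^2 + 128*x - 240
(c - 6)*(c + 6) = c^2 - 36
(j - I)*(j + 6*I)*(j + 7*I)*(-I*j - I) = -I*j^4 + 12*j^3 - I*j^3 + 12*j^2 + 29*I*j^2 + 42*j + 29*I*j + 42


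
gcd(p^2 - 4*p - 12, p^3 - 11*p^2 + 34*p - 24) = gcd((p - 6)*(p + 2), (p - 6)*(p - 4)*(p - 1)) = p - 6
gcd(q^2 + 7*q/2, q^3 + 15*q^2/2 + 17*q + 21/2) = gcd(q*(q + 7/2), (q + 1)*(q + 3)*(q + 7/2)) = q + 7/2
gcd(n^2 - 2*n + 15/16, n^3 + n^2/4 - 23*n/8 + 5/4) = n - 5/4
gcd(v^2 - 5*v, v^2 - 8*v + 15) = v - 5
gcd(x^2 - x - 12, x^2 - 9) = x + 3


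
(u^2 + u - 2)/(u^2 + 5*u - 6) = (u + 2)/(u + 6)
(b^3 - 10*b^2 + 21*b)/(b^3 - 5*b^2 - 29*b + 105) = b/(b + 5)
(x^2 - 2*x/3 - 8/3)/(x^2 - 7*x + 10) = (x + 4/3)/(x - 5)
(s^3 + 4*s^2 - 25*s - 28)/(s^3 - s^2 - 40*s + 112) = (s + 1)/(s - 4)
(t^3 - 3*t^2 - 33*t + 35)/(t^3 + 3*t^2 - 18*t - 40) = (t^2 - 8*t + 7)/(t^2 - 2*t - 8)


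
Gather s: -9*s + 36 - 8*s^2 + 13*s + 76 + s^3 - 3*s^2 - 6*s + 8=s^3 - 11*s^2 - 2*s + 120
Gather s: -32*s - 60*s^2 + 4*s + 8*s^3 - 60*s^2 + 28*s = 8*s^3 - 120*s^2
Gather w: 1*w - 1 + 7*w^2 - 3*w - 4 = 7*w^2 - 2*w - 5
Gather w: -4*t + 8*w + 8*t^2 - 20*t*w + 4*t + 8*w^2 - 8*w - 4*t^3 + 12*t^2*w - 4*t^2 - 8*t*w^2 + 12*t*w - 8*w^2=-4*t^3 + 4*t^2 - 8*t*w^2 + w*(12*t^2 - 8*t)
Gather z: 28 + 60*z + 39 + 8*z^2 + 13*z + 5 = 8*z^2 + 73*z + 72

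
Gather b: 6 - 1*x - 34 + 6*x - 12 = 5*x - 40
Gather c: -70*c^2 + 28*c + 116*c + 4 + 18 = -70*c^2 + 144*c + 22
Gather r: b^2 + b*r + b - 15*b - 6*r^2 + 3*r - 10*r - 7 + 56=b^2 - 14*b - 6*r^2 + r*(b - 7) + 49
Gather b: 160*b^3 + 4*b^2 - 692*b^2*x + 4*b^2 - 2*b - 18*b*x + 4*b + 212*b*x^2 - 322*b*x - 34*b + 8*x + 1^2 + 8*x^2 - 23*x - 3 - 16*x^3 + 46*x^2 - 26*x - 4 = 160*b^3 + b^2*(8 - 692*x) + b*(212*x^2 - 340*x - 32) - 16*x^3 + 54*x^2 - 41*x - 6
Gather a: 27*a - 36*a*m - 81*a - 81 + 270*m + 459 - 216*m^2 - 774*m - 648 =a*(-36*m - 54) - 216*m^2 - 504*m - 270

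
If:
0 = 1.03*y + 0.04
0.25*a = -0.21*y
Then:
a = 0.03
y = -0.04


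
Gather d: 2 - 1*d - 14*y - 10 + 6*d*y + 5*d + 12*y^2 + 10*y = d*(6*y + 4) + 12*y^2 - 4*y - 8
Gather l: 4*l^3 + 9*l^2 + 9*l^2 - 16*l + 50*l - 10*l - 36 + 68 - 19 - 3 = 4*l^3 + 18*l^2 + 24*l + 10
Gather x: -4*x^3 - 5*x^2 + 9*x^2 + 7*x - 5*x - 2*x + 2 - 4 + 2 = -4*x^3 + 4*x^2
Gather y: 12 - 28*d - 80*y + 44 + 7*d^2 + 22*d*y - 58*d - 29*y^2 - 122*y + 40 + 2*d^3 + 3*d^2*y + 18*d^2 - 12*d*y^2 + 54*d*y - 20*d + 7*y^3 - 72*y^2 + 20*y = 2*d^3 + 25*d^2 - 106*d + 7*y^3 + y^2*(-12*d - 101) + y*(3*d^2 + 76*d - 182) + 96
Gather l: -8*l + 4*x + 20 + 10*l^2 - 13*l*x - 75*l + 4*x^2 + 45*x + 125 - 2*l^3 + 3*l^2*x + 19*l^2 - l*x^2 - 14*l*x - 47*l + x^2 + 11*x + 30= -2*l^3 + l^2*(3*x + 29) + l*(-x^2 - 27*x - 130) + 5*x^2 + 60*x + 175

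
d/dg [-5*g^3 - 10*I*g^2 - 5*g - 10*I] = -15*g^2 - 20*I*g - 5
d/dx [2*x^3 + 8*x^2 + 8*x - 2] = 6*x^2 + 16*x + 8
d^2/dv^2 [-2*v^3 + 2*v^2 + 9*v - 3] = 4 - 12*v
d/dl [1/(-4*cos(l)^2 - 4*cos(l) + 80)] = -(2*cos(l) + 1)*sin(l)/(4*(cos(l)^2 + cos(l) - 20)^2)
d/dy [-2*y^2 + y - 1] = 1 - 4*y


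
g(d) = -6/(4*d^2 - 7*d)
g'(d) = -6*(7 - 8*d)/(4*d^2 - 7*d)^2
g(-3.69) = -0.07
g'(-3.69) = -0.03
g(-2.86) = -0.11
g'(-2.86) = -0.06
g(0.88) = 1.96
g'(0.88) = 0.03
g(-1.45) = -0.32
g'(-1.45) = -0.32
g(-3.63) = -0.08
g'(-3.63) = -0.04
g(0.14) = 6.65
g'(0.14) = -43.40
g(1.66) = 10.04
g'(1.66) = 105.51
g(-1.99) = -0.20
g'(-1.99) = -0.16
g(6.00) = -0.06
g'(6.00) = 0.02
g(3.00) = -0.40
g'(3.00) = 0.45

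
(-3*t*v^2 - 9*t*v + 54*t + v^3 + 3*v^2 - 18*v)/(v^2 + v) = (-3*t*v^2 - 9*t*v + 54*t + v^3 + 3*v^2 - 18*v)/(v*(v + 1))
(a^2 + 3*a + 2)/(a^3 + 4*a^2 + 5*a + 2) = 1/(a + 1)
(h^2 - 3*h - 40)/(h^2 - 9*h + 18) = (h^2 - 3*h - 40)/(h^2 - 9*h + 18)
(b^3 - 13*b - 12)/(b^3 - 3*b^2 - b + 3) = (b^2 - b - 12)/(b^2 - 4*b + 3)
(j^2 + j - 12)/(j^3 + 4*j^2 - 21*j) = (j + 4)/(j*(j + 7))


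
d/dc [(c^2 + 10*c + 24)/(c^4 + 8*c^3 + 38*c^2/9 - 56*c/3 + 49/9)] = 18*(-9*c^5 - 171*c^4 - 1152*c^3 - 2866*c^2 - 863*c + 2261)/(81*c^8 + 1296*c^7 + 5868*c^6 + 2448*c^5 - 21866*c^4 - 5712*c^3 + 31948*c^2 - 16464*c + 2401)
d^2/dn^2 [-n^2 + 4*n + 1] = -2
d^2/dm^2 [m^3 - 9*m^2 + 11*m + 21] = 6*m - 18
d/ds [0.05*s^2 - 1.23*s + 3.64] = 0.1*s - 1.23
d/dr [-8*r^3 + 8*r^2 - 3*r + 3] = -24*r^2 + 16*r - 3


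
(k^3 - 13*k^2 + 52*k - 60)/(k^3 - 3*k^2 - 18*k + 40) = (k - 6)/(k + 4)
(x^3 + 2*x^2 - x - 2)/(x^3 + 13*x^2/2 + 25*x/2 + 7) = 2*(x - 1)/(2*x + 7)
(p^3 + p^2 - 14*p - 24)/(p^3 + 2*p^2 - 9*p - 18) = (p - 4)/(p - 3)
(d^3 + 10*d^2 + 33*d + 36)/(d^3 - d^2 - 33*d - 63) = (d + 4)/(d - 7)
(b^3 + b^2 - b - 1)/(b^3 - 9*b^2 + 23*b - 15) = (b^2 + 2*b + 1)/(b^2 - 8*b + 15)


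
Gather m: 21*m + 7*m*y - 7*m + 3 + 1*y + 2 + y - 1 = m*(7*y + 14) + 2*y + 4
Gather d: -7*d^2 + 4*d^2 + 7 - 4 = 3 - 3*d^2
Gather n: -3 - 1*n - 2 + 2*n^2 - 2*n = 2*n^2 - 3*n - 5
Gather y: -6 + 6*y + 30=6*y + 24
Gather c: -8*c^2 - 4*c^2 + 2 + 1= 3 - 12*c^2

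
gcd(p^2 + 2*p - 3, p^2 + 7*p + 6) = 1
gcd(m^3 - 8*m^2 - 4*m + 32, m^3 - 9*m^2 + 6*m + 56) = m + 2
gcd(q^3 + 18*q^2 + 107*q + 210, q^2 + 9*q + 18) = q + 6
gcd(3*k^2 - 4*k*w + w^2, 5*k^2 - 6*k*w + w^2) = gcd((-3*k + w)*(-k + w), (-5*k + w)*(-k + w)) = -k + w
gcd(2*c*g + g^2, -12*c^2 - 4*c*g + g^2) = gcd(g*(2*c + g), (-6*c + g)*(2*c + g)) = 2*c + g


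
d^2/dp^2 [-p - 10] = 0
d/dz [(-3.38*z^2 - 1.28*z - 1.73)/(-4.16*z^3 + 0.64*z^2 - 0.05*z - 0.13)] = (-14.0608*z^4 - 10.6496*z^3 - 20.6022*z^2 + 3.0932*z + 0.0799)/(17.3056*z^6 - 5.3248*z^5 + 0.8256*z^4 + 1.0176*z^3 - 0.1639*z^2 + 0.013*z + 0.0169)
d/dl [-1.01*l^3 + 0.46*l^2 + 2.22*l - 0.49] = -3.03*l^2 + 0.92*l + 2.22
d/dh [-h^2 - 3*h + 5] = -2*h - 3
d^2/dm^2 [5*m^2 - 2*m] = 10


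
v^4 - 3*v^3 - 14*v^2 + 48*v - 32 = (v - 4)*(v - 2)*(v - 1)*(v + 4)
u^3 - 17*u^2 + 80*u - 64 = (u - 8)^2*(u - 1)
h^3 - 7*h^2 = h^2*(h - 7)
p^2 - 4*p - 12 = (p - 6)*(p + 2)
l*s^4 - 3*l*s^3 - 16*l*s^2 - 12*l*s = s*(s - 6)*(s + 2)*(l*s + l)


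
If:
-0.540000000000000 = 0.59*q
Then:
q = -0.92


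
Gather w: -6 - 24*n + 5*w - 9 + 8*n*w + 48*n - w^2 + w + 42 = 24*n - w^2 + w*(8*n + 6) + 27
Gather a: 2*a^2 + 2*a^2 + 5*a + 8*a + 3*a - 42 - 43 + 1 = 4*a^2 + 16*a - 84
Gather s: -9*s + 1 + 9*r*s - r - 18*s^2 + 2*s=-r - 18*s^2 + s*(9*r - 7) + 1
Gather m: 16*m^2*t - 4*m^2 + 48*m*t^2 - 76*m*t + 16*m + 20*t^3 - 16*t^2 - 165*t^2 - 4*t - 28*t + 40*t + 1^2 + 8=m^2*(16*t - 4) + m*(48*t^2 - 76*t + 16) + 20*t^3 - 181*t^2 + 8*t + 9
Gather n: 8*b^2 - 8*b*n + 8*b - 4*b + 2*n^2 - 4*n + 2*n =8*b^2 + 4*b + 2*n^2 + n*(-8*b - 2)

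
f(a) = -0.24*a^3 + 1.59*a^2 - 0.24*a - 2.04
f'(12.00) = -65.76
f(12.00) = -190.68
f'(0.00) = -0.24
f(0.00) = -2.04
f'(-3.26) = -18.26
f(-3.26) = 23.96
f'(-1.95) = -9.18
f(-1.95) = 6.25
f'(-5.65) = -41.19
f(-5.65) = 93.36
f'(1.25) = 2.61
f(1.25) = -0.32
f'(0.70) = 1.63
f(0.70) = -1.51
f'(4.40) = -0.19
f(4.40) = 7.24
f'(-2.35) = -11.69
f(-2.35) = 10.42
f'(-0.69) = -2.78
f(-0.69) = -1.04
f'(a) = -0.72*a^2 + 3.18*a - 0.24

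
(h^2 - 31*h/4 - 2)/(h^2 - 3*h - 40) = (h + 1/4)/(h + 5)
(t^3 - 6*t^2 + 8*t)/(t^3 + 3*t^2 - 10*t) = (t - 4)/(t + 5)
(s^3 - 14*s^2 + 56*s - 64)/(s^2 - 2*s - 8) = (s^2 - 10*s + 16)/(s + 2)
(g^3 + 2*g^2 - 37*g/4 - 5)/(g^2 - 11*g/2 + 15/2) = (g^2 + 9*g/2 + 2)/(g - 3)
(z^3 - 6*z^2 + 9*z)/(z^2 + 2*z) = (z^2 - 6*z + 9)/(z + 2)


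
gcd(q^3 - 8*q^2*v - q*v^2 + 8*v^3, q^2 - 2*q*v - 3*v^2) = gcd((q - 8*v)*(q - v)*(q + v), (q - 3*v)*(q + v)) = q + v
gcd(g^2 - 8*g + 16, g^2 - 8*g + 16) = g^2 - 8*g + 16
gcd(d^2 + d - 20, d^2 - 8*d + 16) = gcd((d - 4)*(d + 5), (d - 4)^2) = d - 4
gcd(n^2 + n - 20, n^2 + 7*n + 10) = n + 5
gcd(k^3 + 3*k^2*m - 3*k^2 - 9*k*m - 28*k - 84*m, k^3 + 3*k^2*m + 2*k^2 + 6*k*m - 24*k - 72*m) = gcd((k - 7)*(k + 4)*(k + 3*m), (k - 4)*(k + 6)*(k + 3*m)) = k + 3*m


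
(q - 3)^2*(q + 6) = q^3 - 27*q + 54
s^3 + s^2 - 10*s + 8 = (s - 2)*(s - 1)*(s + 4)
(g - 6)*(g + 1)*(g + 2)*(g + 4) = g^4 + g^3 - 28*g^2 - 76*g - 48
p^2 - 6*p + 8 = (p - 4)*(p - 2)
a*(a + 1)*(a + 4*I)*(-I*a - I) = -I*a^4 + 4*a^3 - 2*I*a^3 + 8*a^2 - I*a^2 + 4*a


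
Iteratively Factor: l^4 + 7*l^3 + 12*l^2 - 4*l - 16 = (l + 2)*(l^3 + 5*l^2 + 2*l - 8) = (l + 2)^2*(l^2 + 3*l - 4) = (l - 1)*(l + 2)^2*(l + 4)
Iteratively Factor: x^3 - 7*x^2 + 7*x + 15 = (x - 3)*(x^2 - 4*x - 5) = (x - 5)*(x - 3)*(x + 1)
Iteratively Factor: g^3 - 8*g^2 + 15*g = (g - 3)*(g^2 - 5*g) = (g - 5)*(g - 3)*(g)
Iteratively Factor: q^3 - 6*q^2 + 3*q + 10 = (q + 1)*(q^2 - 7*q + 10) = (q - 5)*(q + 1)*(q - 2)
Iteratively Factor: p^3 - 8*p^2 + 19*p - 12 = (p - 3)*(p^2 - 5*p + 4) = (p - 3)*(p - 1)*(p - 4)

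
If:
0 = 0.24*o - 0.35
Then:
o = 1.46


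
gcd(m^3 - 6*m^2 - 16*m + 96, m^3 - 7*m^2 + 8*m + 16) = m - 4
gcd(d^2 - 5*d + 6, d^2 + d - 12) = d - 3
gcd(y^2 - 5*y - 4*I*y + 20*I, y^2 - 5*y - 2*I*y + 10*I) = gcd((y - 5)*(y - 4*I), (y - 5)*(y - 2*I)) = y - 5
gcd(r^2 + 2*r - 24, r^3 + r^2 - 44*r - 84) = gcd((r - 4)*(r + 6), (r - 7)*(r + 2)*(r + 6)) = r + 6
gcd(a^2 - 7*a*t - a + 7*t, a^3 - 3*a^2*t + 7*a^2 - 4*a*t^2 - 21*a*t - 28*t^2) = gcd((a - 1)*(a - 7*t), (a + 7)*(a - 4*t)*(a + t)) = 1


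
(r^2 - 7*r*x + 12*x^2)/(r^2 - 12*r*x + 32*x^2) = (-r + 3*x)/(-r + 8*x)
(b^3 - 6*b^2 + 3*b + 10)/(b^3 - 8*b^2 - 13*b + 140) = (b^2 - b - 2)/(b^2 - 3*b - 28)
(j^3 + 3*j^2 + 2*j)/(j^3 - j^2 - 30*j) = (j^2 + 3*j + 2)/(j^2 - j - 30)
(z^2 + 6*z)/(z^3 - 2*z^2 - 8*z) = (z + 6)/(z^2 - 2*z - 8)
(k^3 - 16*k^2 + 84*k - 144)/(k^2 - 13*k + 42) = (k^2 - 10*k + 24)/(k - 7)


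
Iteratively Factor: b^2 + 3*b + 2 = (b + 1)*(b + 2)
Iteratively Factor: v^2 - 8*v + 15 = (v - 5)*(v - 3)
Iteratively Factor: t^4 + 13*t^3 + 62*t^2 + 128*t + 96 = (t + 2)*(t^3 + 11*t^2 + 40*t + 48) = (t + 2)*(t + 3)*(t^2 + 8*t + 16) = (t + 2)*(t + 3)*(t + 4)*(t + 4)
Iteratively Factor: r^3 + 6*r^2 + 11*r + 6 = (r + 2)*(r^2 + 4*r + 3) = (r + 2)*(r + 3)*(r + 1)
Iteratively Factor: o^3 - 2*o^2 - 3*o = (o)*(o^2 - 2*o - 3) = o*(o + 1)*(o - 3)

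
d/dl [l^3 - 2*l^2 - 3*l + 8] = 3*l^2 - 4*l - 3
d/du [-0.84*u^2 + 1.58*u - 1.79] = 1.58 - 1.68*u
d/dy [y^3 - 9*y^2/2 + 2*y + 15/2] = 3*y^2 - 9*y + 2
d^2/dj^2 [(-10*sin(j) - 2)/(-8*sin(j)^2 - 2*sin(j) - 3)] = 2*(-320*sin(j)^5 - 176*sin(j)^4 + 1312*sin(j)^3 + 506*sin(j)^2 - 663*sin(j) - 100)/(8*sin(j)^2 + 2*sin(j) + 3)^3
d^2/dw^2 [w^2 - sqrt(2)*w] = 2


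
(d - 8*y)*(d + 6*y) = d^2 - 2*d*y - 48*y^2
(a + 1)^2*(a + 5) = a^3 + 7*a^2 + 11*a + 5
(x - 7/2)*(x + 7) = x^2 + 7*x/2 - 49/2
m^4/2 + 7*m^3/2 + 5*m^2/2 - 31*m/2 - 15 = (m/2 + 1/2)*(m - 2)*(m + 3)*(m + 5)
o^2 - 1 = (o - 1)*(o + 1)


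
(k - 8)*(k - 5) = k^2 - 13*k + 40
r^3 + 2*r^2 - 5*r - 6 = (r - 2)*(r + 1)*(r + 3)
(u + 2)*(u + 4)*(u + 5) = u^3 + 11*u^2 + 38*u + 40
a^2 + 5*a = a*(a + 5)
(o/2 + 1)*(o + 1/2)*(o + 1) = o^3/2 + 7*o^2/4 + 7*o/4 + 1/2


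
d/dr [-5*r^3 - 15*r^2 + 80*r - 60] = -15*r^2 - 30*r + 80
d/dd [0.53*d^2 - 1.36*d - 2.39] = 1.06*d - 1.36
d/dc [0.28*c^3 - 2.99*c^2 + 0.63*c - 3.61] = 0.84*c^2 - 5.98*c + 0.63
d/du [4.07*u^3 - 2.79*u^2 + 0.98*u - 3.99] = 12.21*u^2 - 5.58*u + 0.98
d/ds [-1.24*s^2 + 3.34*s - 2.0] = 3.34 - 2.48*s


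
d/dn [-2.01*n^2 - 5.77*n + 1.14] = -4.02*n - 5.77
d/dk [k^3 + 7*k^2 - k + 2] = 3*k^2 + 14*k - 1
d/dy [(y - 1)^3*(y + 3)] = 4*(y - 1)^2*(y + 2)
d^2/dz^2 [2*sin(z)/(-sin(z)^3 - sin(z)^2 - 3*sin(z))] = 2*(4*sin(z)^4 + 3*sin(z)^3 - 17*sin(z)^2 - 9*sin(z) + 4)/(sin(z)^2 + sin(z) + 3)^3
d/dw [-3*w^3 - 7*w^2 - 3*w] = -9*w^2 - 14*w - 3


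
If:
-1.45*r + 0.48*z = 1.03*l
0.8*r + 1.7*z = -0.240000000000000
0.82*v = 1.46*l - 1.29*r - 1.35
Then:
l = 3.45752427184466*z + 0.422330097087379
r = -2.125*z - 0.3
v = 9.49906760596732*z - 0.422436656405399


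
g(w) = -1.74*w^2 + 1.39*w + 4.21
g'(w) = 1.39 - 3.48*w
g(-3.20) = -18.06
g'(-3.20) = 12.53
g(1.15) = 3.51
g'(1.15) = -2.61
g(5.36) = -38.33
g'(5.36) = -17.26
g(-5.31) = -52.23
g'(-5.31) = 19.87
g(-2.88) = -14.23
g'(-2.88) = 11.41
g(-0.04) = 4.15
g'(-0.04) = 1.53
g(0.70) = 4.33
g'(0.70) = -1.05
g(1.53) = 2.26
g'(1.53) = -3.93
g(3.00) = -7.28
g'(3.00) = -9.05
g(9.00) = -124.22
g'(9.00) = -29.93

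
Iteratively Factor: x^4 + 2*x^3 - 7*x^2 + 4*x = (x + 4)*(x^3 - 2*x^2 + x) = (x - 1)*(x + 4)*(x^2 - x) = x*(x - 1)*(x + 4)*(x - 1)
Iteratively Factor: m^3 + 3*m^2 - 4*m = (m - 1)*(m^2 + 4*m) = m*(m - 1)*(m + 4)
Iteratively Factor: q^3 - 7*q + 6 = (q - 2)*(q^2 + 2*q - 3) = (q - 2)*(q - 1)*(q + 3)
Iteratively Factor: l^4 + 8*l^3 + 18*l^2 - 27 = (l - 1)*(l^3 + 9*l^2 + 27*l + 27) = (l - 1)*(l + 3)*(l^2 + 6*l + 9) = (l - 1)*(l + 3)^2*(l + 3)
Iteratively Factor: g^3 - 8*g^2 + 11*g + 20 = (g - 4)*(g^2 - 4*g - 5) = (g - 5)*(g - 4)*(g + 1)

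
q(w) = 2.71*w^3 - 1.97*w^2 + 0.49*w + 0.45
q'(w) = 8.13*w^2 - 3.94*w + 0.49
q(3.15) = 67.15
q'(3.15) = 68.75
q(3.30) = 78.00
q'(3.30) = 76.02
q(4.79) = 255.43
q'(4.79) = 168.15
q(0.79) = 0.94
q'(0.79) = 2.45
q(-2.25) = -41.49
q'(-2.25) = 50.51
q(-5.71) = -571.10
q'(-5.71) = 288.06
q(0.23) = 0.49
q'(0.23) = 0.01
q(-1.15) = -6.84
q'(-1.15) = 15.77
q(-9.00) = -2139.12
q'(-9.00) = 694.48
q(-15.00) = -9596.40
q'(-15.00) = 1888.84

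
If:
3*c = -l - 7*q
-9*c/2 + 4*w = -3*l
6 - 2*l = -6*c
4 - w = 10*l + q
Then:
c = -1306/1569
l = 263/523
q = 149/523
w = -687/523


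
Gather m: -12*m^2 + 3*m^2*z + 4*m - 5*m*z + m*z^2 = m^2*(3*z - 12) + m*(z^2 - 5*z + 4)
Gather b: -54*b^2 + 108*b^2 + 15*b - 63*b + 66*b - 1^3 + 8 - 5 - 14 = 54*b^2 + 18*b - 12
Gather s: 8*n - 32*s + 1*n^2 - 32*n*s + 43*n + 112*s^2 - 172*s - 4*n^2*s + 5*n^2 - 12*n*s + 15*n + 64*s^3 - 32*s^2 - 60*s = 6*n^2 + 66*n + 64*s^3 + 80*s^2 + s*(-4*n^2 - 44*n - 264)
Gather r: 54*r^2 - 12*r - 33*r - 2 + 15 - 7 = 54*r^2 - 45*r + 6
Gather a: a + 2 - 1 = a + 1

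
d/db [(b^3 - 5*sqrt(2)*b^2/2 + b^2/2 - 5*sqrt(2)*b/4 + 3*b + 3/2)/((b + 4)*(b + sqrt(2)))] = (4*b^4 + 8*sqrt(2)*b^3 + 32*b^3 - 24*b^2 + 15*sqrt(2)*b^2 - 172*b + 16*sqrt(2)*b - 64 + 42*sqrt(2))/(4*(b^4 + 2*sqrt(2)*b^3 + 8*b^3 + 18*b^2 + 16*sqrt(2)*b^2 + 16*b + 32*sqrt(2)*b + 32))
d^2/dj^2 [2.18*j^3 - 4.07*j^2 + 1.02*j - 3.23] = 13.08*j - 8.14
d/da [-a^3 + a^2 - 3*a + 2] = -3*a^2 + 2*a - 3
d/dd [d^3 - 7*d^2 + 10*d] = 3*d^2 - 14*d + 10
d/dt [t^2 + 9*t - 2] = 2*t + 9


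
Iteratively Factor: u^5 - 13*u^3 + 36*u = (u - 3)*(u^4 + 3*u^3 - 4*u^2 - 12*u) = (u - 3)*(u + 2)*(u^3 + u^2 - 6*u) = u*(u - 3)*(u + 2)*(u^2 + u - 6) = u*(u - 3)*(u - 2)*(u + 2)*(u + 3)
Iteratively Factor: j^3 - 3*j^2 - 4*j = (j)*(j^2 - 3*j - 4) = j*(j - 4)*(j + 1)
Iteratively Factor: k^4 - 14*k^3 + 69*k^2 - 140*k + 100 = (k - 5)*(k^3 - 9*k^2 + 24*k - 20) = (k - 5)*(k - 2)*(k^2 - 7*k + 10) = (k - 5)^2*(k - 2)*(k - 2)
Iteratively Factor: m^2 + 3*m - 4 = (m - 1)*(m + 4)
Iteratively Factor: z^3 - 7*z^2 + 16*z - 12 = (z - 3)*(z^2 - 4*z + 4) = (z - 3)*(z - 2)*(z - 2)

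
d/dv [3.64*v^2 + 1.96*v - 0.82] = 7.28*v + 1.96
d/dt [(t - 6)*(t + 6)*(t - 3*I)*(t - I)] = 4*t^3 - 12*I*t^2 - 78*t + 144*I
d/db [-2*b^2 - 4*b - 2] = -4*b - 4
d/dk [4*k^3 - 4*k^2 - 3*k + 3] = 12*k^2 - 8*k - 3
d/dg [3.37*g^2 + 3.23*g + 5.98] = 6.74*g + 3.23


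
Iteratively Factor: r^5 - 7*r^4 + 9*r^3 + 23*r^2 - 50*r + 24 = (r - 3)*(r^4 - 4*r^3 - 3*r^2 + 14*r - 8) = (r - 3)*(r - 1)*(r^3 - 3*r^2 - 6*r + 8) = (r - 3)*(r - 1)^2*(r^2 - 2*r - 8) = (r - 4)*(r - 3)*(r - 1)^2*(r + 2)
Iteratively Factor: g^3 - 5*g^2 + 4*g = (g - 4)*(g^2 - g) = g*(g - 4)*(g - 1)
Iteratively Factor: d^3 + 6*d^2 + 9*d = (d + 3)*(d^2 + 3*d) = (d + 3)^2*(d)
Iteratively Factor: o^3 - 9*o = (o)*(o^2 - 9) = o*(o + 3)*(o - 3)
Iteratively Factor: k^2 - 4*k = (k - 4)*(k)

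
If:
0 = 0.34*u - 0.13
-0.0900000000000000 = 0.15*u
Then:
No Solution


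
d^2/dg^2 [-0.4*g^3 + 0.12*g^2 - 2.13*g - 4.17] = 0.24 - 2.4*g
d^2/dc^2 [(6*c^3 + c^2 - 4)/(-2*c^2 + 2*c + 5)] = 2*(-88*c^3 - 162*c^2 - 498*c + 31)/(8*c^6 - 24*c^5 - 36*c^4 + 112*c^3 + 90*c^2 - 150*c - 125)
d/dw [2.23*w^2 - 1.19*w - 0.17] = 4.46*w - 1.19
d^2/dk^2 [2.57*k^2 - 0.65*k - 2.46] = 5.14000000000000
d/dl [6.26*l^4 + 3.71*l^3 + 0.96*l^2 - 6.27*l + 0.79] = 25.04*l^3 + 11.13*l^2 + 1.92*l - 6.27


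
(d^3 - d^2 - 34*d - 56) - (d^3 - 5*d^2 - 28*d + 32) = 4*d^2 - 6*d - 88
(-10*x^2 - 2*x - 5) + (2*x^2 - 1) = -8*x^2 - 2*x - 6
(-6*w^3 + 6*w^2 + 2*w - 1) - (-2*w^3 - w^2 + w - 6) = -4*w^3 + 7*w^2 + w + 5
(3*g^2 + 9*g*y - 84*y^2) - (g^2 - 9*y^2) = 2*g^2 + 9*g*y - 75*y^2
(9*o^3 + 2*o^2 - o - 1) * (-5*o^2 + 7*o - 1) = -45*o^5 + 53*o^4 + 10*o^3 - 4*o^2 - 6*o + 1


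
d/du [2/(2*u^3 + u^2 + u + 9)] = 2*(-6*u^2 - 2*u - 1)/(2*u^3 + u^2 + u + 9)^2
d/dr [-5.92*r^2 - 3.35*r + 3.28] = -11.84*r - 3.35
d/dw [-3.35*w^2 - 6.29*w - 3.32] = -6.7*w - 6.29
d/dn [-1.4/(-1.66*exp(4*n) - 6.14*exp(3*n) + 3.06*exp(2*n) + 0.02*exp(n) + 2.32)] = (-9.296*exp(3*n) - 25.788*exp(2*n) + 8.568*exp(n) + 0.028)*exp(n)/(-1.66*exp(4*n) - 6.14*exp(3*n) + 3.06*exp(2*n) + 0.02*exp(n) + 2.32)^2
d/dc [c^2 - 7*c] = 2*c - 7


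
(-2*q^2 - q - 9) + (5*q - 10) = -2*q^2 + 4*q - 19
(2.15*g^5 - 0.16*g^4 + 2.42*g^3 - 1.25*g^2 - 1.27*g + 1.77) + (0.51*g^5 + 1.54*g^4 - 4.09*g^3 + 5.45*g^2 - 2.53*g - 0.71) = 2.66*g^5 + 1.38*g^4 - 1.67*g^3 + 4.2*g^2 - 3.8*g + 1.06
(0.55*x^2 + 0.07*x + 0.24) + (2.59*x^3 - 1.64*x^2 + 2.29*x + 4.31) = 2.59*x^3 - 1.09*x^2 + 2.36*x + 4.55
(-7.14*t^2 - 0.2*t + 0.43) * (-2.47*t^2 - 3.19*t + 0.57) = 17.6358*t^4 + 23.2706*t^3 - 4.4939*t^2 - 1.4857*t + 0.2451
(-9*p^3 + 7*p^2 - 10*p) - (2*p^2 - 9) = -9*p^3 + 5*p^2 - 10*p + 9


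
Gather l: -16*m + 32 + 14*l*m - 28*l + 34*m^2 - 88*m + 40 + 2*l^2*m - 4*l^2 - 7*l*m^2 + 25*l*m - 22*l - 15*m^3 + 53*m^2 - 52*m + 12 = l^2*(2*m - 4) + l*(-7*m^2 + 39*m - 50) - 15*m^3 + 87*m^2 - 156*m + 84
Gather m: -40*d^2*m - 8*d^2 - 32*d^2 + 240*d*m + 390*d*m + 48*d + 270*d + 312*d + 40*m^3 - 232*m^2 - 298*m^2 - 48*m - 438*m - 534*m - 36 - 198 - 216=-40*d^2 + 630*d + 40*m^3 - 530*m^2 + m*(-40*d^2 + 630*d - 1020) - 450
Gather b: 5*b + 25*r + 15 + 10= 5*b + 25*r + 25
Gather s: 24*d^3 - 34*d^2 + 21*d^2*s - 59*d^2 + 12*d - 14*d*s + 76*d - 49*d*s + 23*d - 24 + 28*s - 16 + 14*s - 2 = 24*d^3 - 93*d^2 + 111*d + s*(21*d^2 - 63*d + 42) - 42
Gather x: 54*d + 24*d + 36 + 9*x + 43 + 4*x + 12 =78*d + 13*x + 91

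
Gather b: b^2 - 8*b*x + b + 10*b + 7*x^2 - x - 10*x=b^2 + b*(11 - 8*x) + 7*x^2 - 11*x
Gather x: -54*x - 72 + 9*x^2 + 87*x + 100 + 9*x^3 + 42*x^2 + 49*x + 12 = 9*x^3 + 51*x^2 + 82*x + 40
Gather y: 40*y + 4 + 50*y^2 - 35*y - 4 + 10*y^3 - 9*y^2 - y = 10*y^3 + 41*y^2 + 4*y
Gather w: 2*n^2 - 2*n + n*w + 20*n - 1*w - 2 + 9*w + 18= 2*n^2 + 18*n + w*(n + 8) + 16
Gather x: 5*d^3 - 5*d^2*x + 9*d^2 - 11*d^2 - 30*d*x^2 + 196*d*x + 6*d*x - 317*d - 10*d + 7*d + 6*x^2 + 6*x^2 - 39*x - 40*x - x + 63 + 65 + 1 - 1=5*d^3 - 2*d^2 - 320*d + x^2*(12 - 30*d) + x*(-5*d^2 + 202*d - 80) + 128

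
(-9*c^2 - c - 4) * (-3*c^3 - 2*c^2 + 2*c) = 27*c^5 + 21*c^4 - 4*c^3 + 6*c^2 - 8*c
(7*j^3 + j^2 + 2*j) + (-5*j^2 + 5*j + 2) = 7*j^3 - 4*j^2 + 7*j + 2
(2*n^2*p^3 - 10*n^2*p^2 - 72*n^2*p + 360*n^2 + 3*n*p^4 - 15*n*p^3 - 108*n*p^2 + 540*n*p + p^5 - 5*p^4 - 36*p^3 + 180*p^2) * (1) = 2*n^2*p^3 - 10*n^2*p^2 - 72*n^2*p + 360*n^2 + 3*n*p^4 - 15*n*p^3 - 108*n*p^2 + 540*n*p + p^5 - 5*p^4 - 36*p^3 + 180*p^2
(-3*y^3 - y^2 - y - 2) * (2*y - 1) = -6*y^4 + y^3 - y^2 - 3*y + 2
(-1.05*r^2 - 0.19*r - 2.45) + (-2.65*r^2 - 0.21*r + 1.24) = -3.7*r^2 - 0.4*r - 1.21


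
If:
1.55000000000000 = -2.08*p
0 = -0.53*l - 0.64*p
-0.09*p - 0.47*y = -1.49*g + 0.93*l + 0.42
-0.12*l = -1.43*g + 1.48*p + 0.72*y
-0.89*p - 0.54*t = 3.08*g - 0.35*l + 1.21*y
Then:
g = 3.30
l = 0.90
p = -0.75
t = -34.84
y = 7.95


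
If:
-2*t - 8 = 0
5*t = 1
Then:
No Solution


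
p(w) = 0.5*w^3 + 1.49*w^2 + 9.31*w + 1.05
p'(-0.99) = 7.83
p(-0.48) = -3.13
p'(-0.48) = 8.23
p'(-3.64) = 18.34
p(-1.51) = -11.33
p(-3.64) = -37.21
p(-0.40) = -2.47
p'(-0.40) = 8.36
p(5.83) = 205.05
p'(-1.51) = 8.23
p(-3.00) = -26.97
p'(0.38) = 10.66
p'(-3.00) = 13.87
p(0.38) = 4.83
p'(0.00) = 9.31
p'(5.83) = 77.67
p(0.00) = 1.05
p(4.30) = 108.39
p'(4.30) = 49.86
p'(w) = 1.5*w^2 + 2.98*w + 9.31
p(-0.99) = -7.19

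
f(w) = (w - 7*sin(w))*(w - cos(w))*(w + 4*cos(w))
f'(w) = (1 - 4*sin(w))*(w - 7*sin(w))*(w - cos(w)) + (1 - 7*cos(w))*(w - cos(w))*(w + 4*cos(w)) + (w - 7*sin(w))*(w + 4*cos(w))*(sin(w) + 1)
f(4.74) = 268.28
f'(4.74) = 294.93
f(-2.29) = 23.91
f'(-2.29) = 21.99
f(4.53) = 204.59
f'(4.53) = 306.71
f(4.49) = 192.34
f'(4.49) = 305.55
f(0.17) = 3.40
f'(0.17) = 15.18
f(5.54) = 418.87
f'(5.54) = 41.84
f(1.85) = -7.75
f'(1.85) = 27.01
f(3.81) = 25.11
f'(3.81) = 152.34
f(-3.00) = -28.15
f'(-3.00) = 129.29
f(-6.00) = -119.57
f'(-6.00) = -70.52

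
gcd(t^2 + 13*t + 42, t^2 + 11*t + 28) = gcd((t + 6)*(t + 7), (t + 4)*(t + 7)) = t + 7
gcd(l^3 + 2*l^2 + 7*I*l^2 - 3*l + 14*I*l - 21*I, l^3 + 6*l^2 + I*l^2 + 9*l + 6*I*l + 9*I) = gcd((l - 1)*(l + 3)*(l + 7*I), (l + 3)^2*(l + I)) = l + 3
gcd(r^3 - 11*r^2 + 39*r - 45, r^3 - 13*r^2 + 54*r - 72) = r - 3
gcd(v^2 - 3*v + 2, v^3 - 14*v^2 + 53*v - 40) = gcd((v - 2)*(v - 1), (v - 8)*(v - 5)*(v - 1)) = v - 1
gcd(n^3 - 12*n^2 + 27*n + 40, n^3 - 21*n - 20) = n^2 - 4*n - 5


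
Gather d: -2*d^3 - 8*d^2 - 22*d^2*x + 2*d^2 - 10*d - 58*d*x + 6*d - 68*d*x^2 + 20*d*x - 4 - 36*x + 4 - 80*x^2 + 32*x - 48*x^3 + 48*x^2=-2*d^3 + d^2*(-22*x - 6) + d*(-68*x^2 - 38*x - 4) - 48*x^3 - 32*x^2 - 4*x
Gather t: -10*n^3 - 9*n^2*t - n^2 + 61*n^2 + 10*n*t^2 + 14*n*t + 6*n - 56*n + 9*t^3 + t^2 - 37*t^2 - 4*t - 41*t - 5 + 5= -10*n^3 + 60*n^2 - 50*n + 9*t^3 + t^2*(10*n - 36) + t*(-9*n^2 + 14*n - 45)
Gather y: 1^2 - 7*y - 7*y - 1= -14*y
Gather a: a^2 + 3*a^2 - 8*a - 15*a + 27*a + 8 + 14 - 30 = 4*a^2 + 4*a - 8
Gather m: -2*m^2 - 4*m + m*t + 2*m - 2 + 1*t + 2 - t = -2*m^2 + m*(t - 2)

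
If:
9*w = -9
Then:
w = -1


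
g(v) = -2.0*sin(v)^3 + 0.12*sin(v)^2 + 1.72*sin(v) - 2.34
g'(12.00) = -0.11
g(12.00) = -2.92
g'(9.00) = -0.73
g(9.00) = -1.75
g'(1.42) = -0.59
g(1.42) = -2.45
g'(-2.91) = -1.31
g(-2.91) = -2.70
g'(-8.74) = 0.64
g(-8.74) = -2.87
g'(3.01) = -1.63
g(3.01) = -2.12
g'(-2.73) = -0.61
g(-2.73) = -2.88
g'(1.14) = -1.26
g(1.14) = -2.18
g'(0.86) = -1.01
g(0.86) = -1.84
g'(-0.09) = 1.64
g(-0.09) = -2.49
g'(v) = -6.0*sin(v)^2*cos(v) + 0.24*sin(v)*cos(v) + 1.72*cos(v)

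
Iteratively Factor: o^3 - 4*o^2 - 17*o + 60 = (o + 4)*(o^2 - 8*o + 15) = (o - 5)*(o + 4)*(o - 3)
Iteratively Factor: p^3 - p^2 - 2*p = (p + 1)*(p^2 - 2*p) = p*(p + 1)*(p - 2)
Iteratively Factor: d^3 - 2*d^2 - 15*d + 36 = (d - 3)*(d^2 + d - 12) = (d - 3)*(d + 4)*(d - 3)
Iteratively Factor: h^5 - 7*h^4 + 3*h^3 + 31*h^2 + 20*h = (h + 1)*(h^4 - 8*h^3 + 11*h^2 + 20*h) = (h - 4)*(h + 1)*(h^3 - 4*h^2 - 5*h) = (h - 4)*(h + 1)^2*(h^2 - 5*h) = h*(h - 4)*(h + 1)^2*(h - 5)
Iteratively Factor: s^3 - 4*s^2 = (s)*(s^2 - 4*s) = s*(s - 4)*(s)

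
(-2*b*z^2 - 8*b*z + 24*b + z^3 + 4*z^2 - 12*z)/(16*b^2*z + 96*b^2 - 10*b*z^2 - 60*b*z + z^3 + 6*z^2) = (z - 2)/(-8*b + z)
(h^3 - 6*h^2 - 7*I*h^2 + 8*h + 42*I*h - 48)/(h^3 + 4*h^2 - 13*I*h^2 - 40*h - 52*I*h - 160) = (h^2 + h*(-6 + I) - 6*I)/(h^2 + h*(4 - 5*I) - 20*I)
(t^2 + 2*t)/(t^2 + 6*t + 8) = t/(t + 4)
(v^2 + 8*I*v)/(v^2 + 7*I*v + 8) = v/(v - I)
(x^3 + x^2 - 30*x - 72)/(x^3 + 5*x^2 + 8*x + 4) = (x^3 + x^2 - 30*x - 72)/(x^3 + 5*x^2 + 8*x + 4)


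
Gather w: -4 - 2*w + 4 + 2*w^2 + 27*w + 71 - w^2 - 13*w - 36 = w^2 + 12*w + 35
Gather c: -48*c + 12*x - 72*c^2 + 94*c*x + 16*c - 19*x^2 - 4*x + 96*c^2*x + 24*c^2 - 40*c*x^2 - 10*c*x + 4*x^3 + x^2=c^2*(96*x - 48) + c*(-40*x^2 + 84*x - 32) + 4*x^3 - 18*x^2 + 8*x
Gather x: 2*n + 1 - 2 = 2*n - 1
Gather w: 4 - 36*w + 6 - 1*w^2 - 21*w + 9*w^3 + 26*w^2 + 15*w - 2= 9*w^3 + 25*w^2 - 42*w + 8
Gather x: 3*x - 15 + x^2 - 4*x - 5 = x^2 - x - 20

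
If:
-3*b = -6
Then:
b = 2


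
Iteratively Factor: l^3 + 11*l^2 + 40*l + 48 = (l + 4)*(l^2 + 7*l + 12) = (l + 3)*(l + 4)*(l + 4)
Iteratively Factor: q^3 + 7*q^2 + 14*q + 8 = (q + 1)*(q^2 + 6*q + 8) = (q + 1)*(q + 4)*(q + 2)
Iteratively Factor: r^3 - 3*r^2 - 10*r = (r + 2)*(r^2 - 5*r) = r*(r + 2)*(r - 5)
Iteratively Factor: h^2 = (h)*(h)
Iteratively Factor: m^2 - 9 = (m - 3)*(m + 3)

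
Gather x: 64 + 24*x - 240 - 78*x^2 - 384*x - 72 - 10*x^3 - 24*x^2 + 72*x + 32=-10*x^3 - 102*x^2 - 288*x - 216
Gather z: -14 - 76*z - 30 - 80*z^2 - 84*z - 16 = -80*z^2 - 160*z - 60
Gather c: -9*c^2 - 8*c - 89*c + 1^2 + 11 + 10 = -9*c^2 - 97*c + 22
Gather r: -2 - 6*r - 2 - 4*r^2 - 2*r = -4*r^2 - 8*r - 4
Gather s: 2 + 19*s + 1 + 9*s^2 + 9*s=9*s^2 + 28*s + 3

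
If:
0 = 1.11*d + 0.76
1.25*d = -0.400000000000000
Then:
No Solution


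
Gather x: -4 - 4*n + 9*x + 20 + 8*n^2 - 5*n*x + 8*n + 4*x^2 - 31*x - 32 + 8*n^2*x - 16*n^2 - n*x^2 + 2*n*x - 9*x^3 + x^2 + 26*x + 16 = -8*n^2 + 4*n - 9*x^3 + x^2*(5 - n) + x*(8*n^2 - 3*n + 4)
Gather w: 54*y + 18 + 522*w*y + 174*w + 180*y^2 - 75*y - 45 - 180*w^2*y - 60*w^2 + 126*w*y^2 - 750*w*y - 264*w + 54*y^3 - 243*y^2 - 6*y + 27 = w^2*(-180*y - 60) + w*(126*y^2 - 228*y - 90) + 54*y^3 - 63*y^2 - 27*y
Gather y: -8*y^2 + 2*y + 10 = -8*y^2 + 2*y + 10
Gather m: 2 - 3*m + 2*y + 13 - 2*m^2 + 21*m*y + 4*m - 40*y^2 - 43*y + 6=-2*m^2 + m*(21*y + 1) - 40*y^2 - 41*y + 21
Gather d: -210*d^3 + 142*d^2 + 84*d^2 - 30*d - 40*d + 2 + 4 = -210*d^3 + 226*d^2 - 70*d + 6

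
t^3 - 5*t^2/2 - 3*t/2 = t*(t - 3)*(t + 1/2)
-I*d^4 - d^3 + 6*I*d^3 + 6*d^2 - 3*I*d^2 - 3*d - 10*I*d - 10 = (d - 5)*(d - 2)*(d - I)*(-I*d - I)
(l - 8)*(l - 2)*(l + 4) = l^3 - 6*l^2 - 24*l + 64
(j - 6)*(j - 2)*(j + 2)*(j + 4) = j^4 - 2*j^3 - 28*j^2 + 8*j + 96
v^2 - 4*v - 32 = (v - 8)*(v + 4)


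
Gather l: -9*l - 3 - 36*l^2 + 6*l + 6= -36*l^2 - 3*l + 3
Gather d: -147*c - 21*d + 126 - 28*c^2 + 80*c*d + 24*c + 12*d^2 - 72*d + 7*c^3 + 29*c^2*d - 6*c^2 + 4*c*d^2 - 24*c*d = 7*c^3 - 34*c^2 - 123*c + d^2*(4*c + 12) + d*(29*c^2 + 56*c - 93) + 126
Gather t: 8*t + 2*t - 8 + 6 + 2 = 10*t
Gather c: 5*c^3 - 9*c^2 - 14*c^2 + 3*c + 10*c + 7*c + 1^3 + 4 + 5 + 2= 5*c^3 - 23*c^2 + 20*c + 12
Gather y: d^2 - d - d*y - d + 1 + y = d^2 - 2*d + y*(1 - d) + 1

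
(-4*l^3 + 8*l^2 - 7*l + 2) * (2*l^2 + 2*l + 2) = -8*l^5 + 8*l^4 - 6*l^3 + 6*l^2 - 10*l + 4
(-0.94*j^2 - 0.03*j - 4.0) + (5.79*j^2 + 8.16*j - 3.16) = 4.85*j^2 + 8.13*j - 7.16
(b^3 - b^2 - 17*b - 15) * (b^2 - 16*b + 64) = b^5 - 17*b^4 + 63*b^3 + 193*b^2 - 848*b - 960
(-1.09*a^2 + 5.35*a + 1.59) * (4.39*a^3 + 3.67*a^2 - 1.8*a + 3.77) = -4.7851*a^5 + 19.4862*a^4 + 28.5766*a^3 - 7.904*a^2 + 17.3075*a + 5.9943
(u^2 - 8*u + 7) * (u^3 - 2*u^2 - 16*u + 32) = u^5 - 10*u^4 + 7*u^3 + 146*u^2 - 368*u + 224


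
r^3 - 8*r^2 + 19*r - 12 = (r - 4)*(r - 3)*(r - 1)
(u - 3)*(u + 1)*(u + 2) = u^3 - 7*u - 6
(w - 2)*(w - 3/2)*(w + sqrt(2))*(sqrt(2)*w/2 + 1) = sqrt(2)*w^4/2 - 7*sqrt(2)*w^3/4 + 2*w^3 - 7*w^2 + 5*sqrt(2)*w^2/2 - 7*sqrt(2)*w/2 + 6*w + 3*sqrt(2)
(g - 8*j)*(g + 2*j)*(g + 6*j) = g^3 - 52*g*j^2 - 96*j^3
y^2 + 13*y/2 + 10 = (y + 5/2)*(y + 4)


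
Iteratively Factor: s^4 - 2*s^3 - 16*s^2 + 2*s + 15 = (s - 5)*(s^3 + 3*s^2 - s - 3) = (s - 5)*(s - 1)*(s^2 + 4*s + 3) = (s - 5)*(s - 1)*(s + 3)*(s + 1)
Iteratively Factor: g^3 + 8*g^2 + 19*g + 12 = (g + 1)*(g^2 + 7*g + 12) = (g + 1)*(g + 3)*(g + 4)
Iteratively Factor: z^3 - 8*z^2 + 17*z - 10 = (z - 5)*(z^2 - 3*z + 2) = (z - 5)*(z - 1)*(z - 2)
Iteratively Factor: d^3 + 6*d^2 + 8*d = (d + 2)*(d^2 + 4*d) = (d + 2)*(d + 4)*(d)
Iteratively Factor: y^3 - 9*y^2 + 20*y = (y)*(y^2 - 9*y + 20) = y*(y - 5)*(y - 4)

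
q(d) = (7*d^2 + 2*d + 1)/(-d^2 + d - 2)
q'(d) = (2*d - 1)*(7*d^2 + 2*d + 1)/(-d^2 + d - 2)^2 + (14*d + 2)/(-d^2 + d - 2)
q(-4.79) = -5.11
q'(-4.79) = 0.37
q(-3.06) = -4.19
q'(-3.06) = 0.76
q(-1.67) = -2.66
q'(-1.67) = 1.52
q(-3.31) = -4.37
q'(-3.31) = 0.68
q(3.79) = -8.68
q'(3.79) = 0.16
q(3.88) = -8.66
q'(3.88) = 0.17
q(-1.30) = -2.05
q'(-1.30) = 1.77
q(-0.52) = -0.66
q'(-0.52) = 1.41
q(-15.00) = -6.39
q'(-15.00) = 0.04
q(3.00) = -8.75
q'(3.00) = -0.03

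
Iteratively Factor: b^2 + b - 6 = (b - 2)*(b + 3)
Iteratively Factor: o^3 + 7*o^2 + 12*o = (o + 4)*(o^2 + 3*o) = o*(o + 4)*(o + 3)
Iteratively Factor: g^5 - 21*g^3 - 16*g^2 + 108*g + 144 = (g + 3)*(g^4 - 3*g^3 - 12*g^2 + 20*g + 48) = (g - 3)*(g + 3)*(g^3 - 12*g - 16) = (g - 4)*(g - 3)*(g + 3)*(g^2 + 4*g + 4) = (g - 4)*(g - 3)*(g + 2)*(g + 3)*(g + 2)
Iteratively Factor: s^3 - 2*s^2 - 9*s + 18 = (s - 2)*(s^2 - 9) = (s - 3)*(s - 2)*(s + 3)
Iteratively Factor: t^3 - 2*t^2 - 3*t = (t - 3)*(t^2 + t) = (t - 3)*(t + 1)*(t)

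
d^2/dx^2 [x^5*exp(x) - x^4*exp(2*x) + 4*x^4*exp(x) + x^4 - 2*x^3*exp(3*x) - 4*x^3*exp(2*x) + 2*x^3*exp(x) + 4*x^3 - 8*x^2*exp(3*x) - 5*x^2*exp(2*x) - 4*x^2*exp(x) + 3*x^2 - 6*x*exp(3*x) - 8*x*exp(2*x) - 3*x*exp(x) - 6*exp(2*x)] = x^5*exp(x) - 4*x^4*exp(2*x) + 14*x^4*exp(x) - 18*x^3*exp(3*x) - 32*x^3*exp(2*x) + 54*x^3*exp(x) - 108*x^2*exp(3*x) - 80*x^2*exp(2*x) + 56*x^2*exp(x) + 12*x^2 - 162*x*exp(3*x) - 96*x*exp(2*x) - 7*x*exp(x) + 24*x - 52*exp(3*x) - 66*exp(2*x) - 14*exp(x) + 6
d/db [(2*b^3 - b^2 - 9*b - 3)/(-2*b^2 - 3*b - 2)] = (-4*b^4 - 12*b^3 - 27*b^2 - 8*b + 9)/(4*b^4 + 12*b^3 + 17*b^2 + 12*b + 4)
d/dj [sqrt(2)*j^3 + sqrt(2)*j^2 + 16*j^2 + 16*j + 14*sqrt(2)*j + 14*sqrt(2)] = 3*sqrt(2)*j^2 + 2*sqrt(2)*j + 32*j + 16 + 14*sqrt(2)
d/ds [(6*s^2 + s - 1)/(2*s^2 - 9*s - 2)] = (-56*s^2 - 20*s - 11)/(4*s^4 - 36*s^3 + 73*s^2 + 36*s + 4)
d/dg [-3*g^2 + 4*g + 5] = 4 - 6*g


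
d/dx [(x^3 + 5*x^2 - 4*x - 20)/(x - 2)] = 2*x + 7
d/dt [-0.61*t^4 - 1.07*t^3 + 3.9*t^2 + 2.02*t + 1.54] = -2.44*t^3 - 3.21*t^2 + 7.8*t + 2.02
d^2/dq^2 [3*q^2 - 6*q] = 6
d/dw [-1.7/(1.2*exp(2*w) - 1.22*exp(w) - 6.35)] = (4.08*exp(w) - 2.074)*exp(w)/(-1.2*exp(2*w) + 1.22*exp(w) + 6.35)^2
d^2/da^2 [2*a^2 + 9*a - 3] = 4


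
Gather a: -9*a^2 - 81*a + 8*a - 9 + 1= -9*a^2 - 73*a - 8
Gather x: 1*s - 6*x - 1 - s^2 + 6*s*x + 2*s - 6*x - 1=-s^2 + 3*s + x*(6*s - 12) - 2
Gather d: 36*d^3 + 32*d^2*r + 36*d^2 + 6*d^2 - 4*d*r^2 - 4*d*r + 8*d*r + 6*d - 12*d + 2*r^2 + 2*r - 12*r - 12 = 36*d^3 + d^2*(32*r + 42) + d*(-4*r^2 + 4*r - 6) + 2*r^2 - 10*r - 12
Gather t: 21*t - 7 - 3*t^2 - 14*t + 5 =-3*t^2 + 7*t - 2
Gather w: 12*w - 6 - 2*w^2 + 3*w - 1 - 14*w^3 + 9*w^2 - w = -14*w^3 + 7*w^2 + 14*w - 7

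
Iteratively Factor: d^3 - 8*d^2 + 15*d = (d - 3)*(d^2 - 5*d) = d*(d - 3)*(d - 5)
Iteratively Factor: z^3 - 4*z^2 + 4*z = (z - 2)*(z^2 - 2*z) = (z - 2)^2*(z)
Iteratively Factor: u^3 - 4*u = (u)*(u^2 - 4) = u*(u + 2)*(u - 2)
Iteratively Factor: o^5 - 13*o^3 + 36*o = (o - 2)*(o^4 + 2*o^3 - 9*o^2 - 18*o) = o*(o - 2)*(o^3 + 2*o^2 - 9*o - 18) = o*(o - 2)*(o + 2)*(o^2 - 9) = o*(o - 2)*(o + 2)*(o + 3)*(o - 3)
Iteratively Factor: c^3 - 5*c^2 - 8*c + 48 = (c - 4)*(c^2 - c - 12) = (c - 4)*(c + 3)*(c - 4)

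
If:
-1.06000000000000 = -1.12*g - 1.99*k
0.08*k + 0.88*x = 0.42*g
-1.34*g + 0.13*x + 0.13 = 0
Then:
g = 0.10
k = 0.48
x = 0.00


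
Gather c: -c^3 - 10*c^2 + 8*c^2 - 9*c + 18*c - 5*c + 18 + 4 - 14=-c^3 - 2*c^2 + 4*c + 8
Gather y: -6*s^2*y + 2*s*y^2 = -6*s^2*y + 2*s*y^2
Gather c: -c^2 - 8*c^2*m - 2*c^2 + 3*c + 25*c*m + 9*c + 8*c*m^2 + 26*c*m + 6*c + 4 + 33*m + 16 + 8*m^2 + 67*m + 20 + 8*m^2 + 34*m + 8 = c^2*(-8*m - 3) + c*(8*m^2 + 51*m + 18) + 16*m^2 + 134*m + 48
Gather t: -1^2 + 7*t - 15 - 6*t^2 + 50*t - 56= -6*t^2 + 57*t - 72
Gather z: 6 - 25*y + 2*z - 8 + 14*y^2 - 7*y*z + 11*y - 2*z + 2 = 14*y^2 - 7*y*z - 14*y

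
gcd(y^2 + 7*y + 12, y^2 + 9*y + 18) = y + 3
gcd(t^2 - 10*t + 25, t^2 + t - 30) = t - 5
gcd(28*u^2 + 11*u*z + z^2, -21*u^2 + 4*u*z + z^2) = 7*u + z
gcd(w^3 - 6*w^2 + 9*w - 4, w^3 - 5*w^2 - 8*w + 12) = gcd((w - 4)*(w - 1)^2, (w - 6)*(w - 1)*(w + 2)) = w - 1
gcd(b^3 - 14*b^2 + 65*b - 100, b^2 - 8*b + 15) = b - 5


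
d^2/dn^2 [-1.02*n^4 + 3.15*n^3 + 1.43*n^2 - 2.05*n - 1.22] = -12.24*n^2 + 18.9*n + 2.86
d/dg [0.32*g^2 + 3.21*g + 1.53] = 0.64*g + 3.21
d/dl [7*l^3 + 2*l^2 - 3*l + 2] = 21*l^2 + 4*l - 3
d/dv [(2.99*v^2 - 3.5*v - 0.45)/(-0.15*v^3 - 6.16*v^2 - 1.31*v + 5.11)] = (0.4485*v^4 - 1.05*v^3 - 25.6794*v^2 + 25.0138*v - 18.4745)/(0.0225*v^6 + 1.848*v^5 + 38.3386*v^4 + 14.6062*v^3 - 61.2391*v^2 - 13.3882*v + 26.1121)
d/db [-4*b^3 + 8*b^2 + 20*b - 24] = -12*b^2 + 16*b + 20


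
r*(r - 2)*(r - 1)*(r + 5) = r^4 + 2*r^3 - 13*r^2 + 10*r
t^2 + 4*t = t*(t + 4)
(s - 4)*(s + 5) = s^2 + s - 20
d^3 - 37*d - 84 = (d - 7)*(d + 3)*(d + 4)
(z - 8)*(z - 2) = z^2 - 10*z + 16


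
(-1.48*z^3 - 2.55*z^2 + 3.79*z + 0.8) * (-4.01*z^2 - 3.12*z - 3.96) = 5.9348*z^5 + 14.8431*z^4 - 1.3811*z^3 - 4.9348*z^2 - 17.5044*z - 3.168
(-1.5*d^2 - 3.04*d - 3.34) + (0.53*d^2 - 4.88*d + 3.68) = -0.97*d^2 - 7.92*d + 0.34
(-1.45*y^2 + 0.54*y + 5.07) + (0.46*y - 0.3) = -1.45*y^2 + 1.0*y + 4.77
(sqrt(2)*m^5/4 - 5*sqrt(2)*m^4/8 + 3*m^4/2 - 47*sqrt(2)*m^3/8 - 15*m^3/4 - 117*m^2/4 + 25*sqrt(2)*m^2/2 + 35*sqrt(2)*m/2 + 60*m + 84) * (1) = sqrt(2)*m^5/4 - 5*sqrt(2)*m^4/8 + 3*m^4/2 - 47*sqrt(2)*m^3/8 - 15*m^3/4 - 117*m^2/4 + 25*sqrt(2)*m^2/2 + 35*sqrt(2)*m/2 + 60*m + 84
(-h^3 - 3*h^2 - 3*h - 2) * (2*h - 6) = -2*h^4 + 12*h^2 + 14*h + 12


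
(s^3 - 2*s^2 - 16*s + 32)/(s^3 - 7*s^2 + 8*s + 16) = (s^2 + 2*s - 8)/(s^2 - 3*s - 4)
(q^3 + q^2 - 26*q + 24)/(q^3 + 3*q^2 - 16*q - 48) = (q^2 + 5*q - 6)/(q^2 + 7*q + 12)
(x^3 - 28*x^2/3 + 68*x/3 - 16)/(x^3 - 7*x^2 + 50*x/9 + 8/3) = 3*(x - 2)/(3*x + 1)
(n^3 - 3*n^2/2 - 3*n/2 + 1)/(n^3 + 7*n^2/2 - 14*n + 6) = (n + 1)/(n + 6)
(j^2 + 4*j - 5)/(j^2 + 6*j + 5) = (j - 1)/(j + 1)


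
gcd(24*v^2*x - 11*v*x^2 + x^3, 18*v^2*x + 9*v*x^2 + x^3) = x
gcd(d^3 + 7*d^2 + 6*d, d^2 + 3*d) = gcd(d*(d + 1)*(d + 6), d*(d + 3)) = d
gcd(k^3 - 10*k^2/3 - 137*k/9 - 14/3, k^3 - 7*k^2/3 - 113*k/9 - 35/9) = k^2 + 8*k/3 + 7/9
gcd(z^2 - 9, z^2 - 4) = 1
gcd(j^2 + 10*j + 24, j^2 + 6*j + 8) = j + 4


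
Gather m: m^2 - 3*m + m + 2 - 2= m^2 - 2*m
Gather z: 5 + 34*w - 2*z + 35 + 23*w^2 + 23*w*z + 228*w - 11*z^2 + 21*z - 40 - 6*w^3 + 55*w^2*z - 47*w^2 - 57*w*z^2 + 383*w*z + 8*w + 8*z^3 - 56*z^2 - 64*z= -6*w^3 - 24*w^2 + 270*w + 8*z^3 + z^2*(-57*w - 67) + z*(55*w^2 + 406*w - 45)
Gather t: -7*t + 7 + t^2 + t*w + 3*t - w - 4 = t^2 + t*(w - 4) - w + 3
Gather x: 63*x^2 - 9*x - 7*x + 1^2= 63*x^2 - 16*x + 1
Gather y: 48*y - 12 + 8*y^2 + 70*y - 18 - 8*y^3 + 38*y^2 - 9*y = -8*y^3 + 46*y^2 + 109*y - 30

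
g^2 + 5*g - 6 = (g - 1)*(g + 6)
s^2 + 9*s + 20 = (s + 4)*(s + 5)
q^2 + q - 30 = (q - 5)*(q + 6)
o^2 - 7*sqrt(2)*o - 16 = (o - 8*sqrt(2))*(o + sqrt(2))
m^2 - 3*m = m*(m - 3)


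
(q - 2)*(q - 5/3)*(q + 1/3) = q^3 - 10*q^2/3 + 19*q/9 + 10/9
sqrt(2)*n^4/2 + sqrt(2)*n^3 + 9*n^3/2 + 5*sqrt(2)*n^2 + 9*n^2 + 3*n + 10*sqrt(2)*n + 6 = (n + 2)*(n + sqrt(2)/2)*(n + 3*sqrt(2))*(sqrt(2)*n/2 + 1)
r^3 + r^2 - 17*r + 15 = (r - 3)*(r - 1)*(r + 5)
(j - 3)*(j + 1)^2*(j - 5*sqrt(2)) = j^4 - 5*sqrt(2)*j^3 - j^3 - 5*j^2 + 5*sqrt(2)*j^2 - 3*j + 25*sqrt(2)*j + 15*sqrt(2)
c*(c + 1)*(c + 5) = c^3 + 6*c^2 + 5*c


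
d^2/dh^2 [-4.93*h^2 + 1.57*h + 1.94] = -9.86000000000000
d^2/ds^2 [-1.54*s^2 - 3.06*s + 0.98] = -3.08000000000000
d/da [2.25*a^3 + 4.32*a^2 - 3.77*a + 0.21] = 6.75*a^2 + 8.64*a - 3.77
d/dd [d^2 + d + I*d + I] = 2*d + 1 + I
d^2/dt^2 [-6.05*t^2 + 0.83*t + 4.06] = -12.1000000000000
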